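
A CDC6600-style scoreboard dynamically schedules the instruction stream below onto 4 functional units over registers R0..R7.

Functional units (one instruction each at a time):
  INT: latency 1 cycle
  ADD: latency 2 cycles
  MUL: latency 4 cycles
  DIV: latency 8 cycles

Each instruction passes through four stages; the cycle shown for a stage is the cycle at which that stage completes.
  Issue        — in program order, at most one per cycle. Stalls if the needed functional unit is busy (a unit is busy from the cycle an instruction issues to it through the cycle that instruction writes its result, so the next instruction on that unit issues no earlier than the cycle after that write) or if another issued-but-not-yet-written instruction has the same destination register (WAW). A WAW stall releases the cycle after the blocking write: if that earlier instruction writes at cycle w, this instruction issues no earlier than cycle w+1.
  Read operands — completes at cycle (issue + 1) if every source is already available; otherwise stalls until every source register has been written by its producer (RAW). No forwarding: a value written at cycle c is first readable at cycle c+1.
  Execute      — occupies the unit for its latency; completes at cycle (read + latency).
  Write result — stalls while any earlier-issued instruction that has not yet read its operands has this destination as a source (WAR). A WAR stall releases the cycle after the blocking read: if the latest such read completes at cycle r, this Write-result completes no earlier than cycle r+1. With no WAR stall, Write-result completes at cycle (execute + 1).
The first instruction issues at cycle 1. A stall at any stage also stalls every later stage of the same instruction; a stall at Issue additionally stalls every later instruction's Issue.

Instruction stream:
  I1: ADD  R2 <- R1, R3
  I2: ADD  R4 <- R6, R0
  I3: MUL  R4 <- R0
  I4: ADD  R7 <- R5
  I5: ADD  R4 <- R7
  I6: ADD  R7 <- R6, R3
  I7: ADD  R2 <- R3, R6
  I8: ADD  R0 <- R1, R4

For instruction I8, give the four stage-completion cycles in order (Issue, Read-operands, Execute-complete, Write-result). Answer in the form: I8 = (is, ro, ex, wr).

I8 = (33, 34, 36, 37)

cycle 1: issue I1 (ADD)
cycle 2: I1 read-ops
cycle 4: I1 finished on ADD
cycle 5: I1→R2
cycle 6: issue I2 (ADD)
cycle 7: I2 read-ops
cycle 9: I2 finished on ADD
cycle 10: I2→R4
cycle 11: issue I3 (MUL)
cycle 12: I3 read-ops; issue I4 (ADD)
cycle 13: I4 read-ops
cycle 15: I4 finished on ADD
cycle 16: I3 finished on MUL; I4→R7
cycle 17: I3→R4
cycle 18: issue I5 (ADD)
cycle 19: I5 read-ops
cycle 21: I5 finished on ADD
cycle 22: I5→R4
cycle 23: issue I6 (ADD)
cycle 24: I6 read-ops
cycle 26: I6 finished on ADD
cycle 27: I6→R7
cycle 28: issue I7 (ADD)
cycle 29: I7 read-ops
cycle 31: I7 finished on ADD
cycle 32: I7→R2
cycle 33: issue I8 (ADD)
cycle 34: I8 read-ops
cycle 36: I8 finished on ADD
cycle 37: I8→R0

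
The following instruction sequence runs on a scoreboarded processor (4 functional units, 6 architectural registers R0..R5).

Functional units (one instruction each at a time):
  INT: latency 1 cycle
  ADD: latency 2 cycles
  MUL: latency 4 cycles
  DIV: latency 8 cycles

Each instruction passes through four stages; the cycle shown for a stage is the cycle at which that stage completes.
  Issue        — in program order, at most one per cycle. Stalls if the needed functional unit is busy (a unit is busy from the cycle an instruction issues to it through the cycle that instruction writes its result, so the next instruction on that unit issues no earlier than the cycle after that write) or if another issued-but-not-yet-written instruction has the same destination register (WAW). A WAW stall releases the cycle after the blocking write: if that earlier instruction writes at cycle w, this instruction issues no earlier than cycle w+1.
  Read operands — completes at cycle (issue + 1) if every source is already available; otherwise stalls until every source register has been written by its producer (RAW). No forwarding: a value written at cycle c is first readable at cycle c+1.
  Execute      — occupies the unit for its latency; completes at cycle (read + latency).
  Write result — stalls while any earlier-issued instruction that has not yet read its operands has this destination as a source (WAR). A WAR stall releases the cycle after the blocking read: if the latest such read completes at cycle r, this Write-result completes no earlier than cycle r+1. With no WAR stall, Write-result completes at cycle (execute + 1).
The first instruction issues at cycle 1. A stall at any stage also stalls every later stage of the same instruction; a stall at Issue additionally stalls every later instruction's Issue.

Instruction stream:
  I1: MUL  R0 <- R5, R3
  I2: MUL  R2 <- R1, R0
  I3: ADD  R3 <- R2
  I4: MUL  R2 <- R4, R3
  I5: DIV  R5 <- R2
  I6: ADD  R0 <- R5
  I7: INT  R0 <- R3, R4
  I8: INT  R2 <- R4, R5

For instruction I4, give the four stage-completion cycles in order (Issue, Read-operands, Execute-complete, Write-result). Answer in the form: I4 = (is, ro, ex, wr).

I4 = (15, 19, 23, 24)

I1: IS=1 RO=2 EX=6 WR=7
I2: IS=8 RO=9 EX=13 WR=14  [struct: MUL busy until I1 writes@7]
I3: IS=9 RO=15 EX=17 WR=18  [RAW R2: wait I2 write@14]
I4: IS=15 RO=19 EX=23 WR=24  [struct: MUL busy until I2 writes@14; RAW R3: wait I3 write@18]
I5: IS=16 RO=25 EX=33 WR=34  [RAW R2: wait I4 write@24]
I6: IS=19 RO=35 EX=37 WR=38  [struct: ADD busy until I3 writes@18; RAW R5: wait I5 write@34]
I7: IS=39 RO=40 EX=41 WR=42  [WAW R0: wait I6 write@38]
I8: IS=43 RO=44 EX=45 WR=46  [struct: INT busy until I7 writes@42]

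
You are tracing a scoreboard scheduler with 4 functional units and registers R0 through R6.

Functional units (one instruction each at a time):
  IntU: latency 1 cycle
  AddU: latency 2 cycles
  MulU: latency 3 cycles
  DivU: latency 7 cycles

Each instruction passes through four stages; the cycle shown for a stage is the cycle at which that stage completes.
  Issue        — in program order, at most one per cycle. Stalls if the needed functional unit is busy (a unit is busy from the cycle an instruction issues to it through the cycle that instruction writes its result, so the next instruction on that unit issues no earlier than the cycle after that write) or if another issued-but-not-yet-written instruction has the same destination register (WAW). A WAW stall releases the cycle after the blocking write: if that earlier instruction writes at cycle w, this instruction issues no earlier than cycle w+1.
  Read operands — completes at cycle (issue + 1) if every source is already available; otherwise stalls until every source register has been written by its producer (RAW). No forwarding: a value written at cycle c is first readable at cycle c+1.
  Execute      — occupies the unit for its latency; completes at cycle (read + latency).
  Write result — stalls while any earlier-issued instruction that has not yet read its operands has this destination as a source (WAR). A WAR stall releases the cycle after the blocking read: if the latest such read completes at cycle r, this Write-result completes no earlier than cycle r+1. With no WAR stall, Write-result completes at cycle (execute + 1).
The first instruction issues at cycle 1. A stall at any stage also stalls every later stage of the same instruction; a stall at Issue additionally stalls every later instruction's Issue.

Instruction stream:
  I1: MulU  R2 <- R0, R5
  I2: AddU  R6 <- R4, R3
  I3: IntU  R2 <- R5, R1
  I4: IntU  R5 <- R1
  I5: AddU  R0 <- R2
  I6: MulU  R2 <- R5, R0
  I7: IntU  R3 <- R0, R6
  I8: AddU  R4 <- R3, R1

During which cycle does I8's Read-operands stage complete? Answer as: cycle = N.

cycle = 20

t=1  I1 dispatched to MulU
t=2  I1 operands ready · I2 dispatched to AddU
t=3  I2 operands ready
t=5  I1 complete · I2 complete
t=6  R2←I1 · R6←I2
t=7  I3 dispatched to IntU
t=8  I3 operands ready
t=9  I3 complete
t=10  R2←I3
t=11  I4 dispatched to IntU
t=12  I4 operands ready · I5 dispatched to AddU
t=13  I4 complete · I5 operands ready · I6 dispatched to MulU
t=14  R5←I4
t=15  I5 complete · I7 dispatched to IntU
t=16  R0←I5
t=17  I6 operands ready · I7 operands ready · I8 dispatched to AddU
t=18  I7 complete
t=19  R3←I7
t=20  I6 complete · I8 operands ready
t=21  R2←I6
t=22  I8 complete
t=23  R4←I8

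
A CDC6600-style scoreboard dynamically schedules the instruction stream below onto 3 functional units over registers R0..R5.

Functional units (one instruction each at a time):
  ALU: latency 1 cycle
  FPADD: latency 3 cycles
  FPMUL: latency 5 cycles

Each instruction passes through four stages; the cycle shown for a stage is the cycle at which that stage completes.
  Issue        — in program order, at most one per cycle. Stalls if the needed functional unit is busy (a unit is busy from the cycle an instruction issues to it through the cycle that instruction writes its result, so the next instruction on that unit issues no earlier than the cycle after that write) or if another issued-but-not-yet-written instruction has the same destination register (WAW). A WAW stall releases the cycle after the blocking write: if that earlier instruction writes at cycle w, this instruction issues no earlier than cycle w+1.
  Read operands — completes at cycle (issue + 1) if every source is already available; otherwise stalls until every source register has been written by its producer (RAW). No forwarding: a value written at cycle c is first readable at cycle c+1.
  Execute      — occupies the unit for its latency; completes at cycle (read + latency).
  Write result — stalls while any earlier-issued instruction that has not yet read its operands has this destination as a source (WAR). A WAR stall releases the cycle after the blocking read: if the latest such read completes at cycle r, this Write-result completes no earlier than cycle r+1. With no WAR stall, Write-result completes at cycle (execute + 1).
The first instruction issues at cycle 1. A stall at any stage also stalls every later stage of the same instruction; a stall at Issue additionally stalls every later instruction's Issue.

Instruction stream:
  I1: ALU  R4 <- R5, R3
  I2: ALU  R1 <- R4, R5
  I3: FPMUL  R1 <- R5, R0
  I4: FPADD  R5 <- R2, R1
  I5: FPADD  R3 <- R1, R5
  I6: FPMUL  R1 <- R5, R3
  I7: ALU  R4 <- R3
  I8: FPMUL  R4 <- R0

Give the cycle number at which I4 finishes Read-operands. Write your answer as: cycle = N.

cycle = 17

c1: issue I1 (ALU)
c2: I1 read-ops
c3: I1 finished on ALU
c4: I1→R4
c5: issue I2 (ALU)
c6: I2 read-ops
c7: I2 finished on ALU
c8: I2→R1
c9: issue I3 (FPMUL)
c10: I3 read-ops | issue I4 (FPADD)
c15: I3 finished on FPMUL
c16: I3→R1
c17: I4 read-ops
c20: I4 finished on FPADD
c21: I4→R5
c22: issue I5 (FPADD)
c23: I5 read-ops | issue I6 (FPMUL)
c24: issue I7 (ALU)
c26: I5 finished on FPADD
c27: I5→R3
c28: I6 read-ops | I7 read-ops
c29: I7 finished on ALU
c30: I7→R4
c33: I6 finished on FPMUL
c34: I6→R1
c35: issue I8 (FPMUL)
c36: I8 read-ops
c41: I8 finished on FPMUL
c42: I8→R4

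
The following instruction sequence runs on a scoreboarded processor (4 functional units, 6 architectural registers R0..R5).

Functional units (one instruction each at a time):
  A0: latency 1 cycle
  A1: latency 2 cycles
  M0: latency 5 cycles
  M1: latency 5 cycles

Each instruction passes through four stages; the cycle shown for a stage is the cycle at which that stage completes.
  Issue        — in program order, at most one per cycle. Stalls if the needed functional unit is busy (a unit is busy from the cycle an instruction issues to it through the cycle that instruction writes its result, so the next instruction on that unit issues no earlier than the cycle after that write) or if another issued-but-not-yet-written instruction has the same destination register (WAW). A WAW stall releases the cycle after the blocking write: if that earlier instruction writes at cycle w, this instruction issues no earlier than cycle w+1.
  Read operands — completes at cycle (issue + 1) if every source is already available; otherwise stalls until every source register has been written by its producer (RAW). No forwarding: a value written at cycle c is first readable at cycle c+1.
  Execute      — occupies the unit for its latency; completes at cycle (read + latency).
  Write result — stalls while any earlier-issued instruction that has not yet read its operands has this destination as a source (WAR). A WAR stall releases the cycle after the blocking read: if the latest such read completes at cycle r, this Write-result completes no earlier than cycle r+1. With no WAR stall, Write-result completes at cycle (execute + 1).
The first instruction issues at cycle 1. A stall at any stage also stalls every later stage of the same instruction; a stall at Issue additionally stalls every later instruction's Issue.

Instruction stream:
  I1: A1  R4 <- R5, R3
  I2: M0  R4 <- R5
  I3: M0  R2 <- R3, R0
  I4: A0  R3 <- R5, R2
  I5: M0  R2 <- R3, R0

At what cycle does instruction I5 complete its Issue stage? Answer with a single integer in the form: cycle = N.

cycle = 22

c1: I1 issues→A1
c2: I1 reads
c4: I1 exec-done
c5: I1 writes R4
c6: I2 issues→M0
c7: I2 reads
c12: I2 exec-done
c13: I2 writes R4
c14: I3 issues→M0
c15: I3 reads; I4 issues→A0
c20: I3 exec-done
c21: I3 writes R2
c22: I4 reads; I5 issues→M0
c23: I4 exec-done
c24: I4 writes R3
c25: I5 reads
c30: I5 exec-done
c31: I5 writes R2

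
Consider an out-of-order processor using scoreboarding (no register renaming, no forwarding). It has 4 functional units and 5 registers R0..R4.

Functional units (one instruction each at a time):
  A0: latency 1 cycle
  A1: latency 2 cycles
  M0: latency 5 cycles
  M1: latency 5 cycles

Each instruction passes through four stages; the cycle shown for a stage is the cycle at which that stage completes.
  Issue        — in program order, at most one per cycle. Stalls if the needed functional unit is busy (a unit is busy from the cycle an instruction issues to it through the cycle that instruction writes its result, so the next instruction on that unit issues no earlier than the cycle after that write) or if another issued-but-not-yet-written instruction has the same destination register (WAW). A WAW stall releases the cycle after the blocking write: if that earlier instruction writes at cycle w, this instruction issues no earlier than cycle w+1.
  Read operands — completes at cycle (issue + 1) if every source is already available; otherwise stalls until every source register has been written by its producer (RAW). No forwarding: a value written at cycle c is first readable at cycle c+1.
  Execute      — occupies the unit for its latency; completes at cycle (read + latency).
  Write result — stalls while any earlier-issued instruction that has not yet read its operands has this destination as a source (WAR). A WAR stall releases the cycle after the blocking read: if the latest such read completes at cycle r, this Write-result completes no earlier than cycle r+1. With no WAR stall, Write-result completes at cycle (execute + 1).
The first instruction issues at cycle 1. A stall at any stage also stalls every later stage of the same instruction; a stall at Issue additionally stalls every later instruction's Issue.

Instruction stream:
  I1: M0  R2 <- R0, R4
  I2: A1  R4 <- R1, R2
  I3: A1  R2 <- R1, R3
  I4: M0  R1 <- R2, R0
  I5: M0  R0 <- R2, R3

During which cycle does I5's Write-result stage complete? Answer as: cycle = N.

t=1  I1 dispatched to M0
t=2  I1 operands ready; I2 dispatched to A1
t=7  I1 complete
t=8  R2←I1
t=9  I2 operands ready
t=11  I2 complete
t=12  R4←I2
t=13  I3 dispatched to A1
t=14  I3 operands ready; I4 dispatched to M0
t=16  I3 complete
t=17  R2←I3
t=18  I4 operands ready
t=23  I4 complete
t=24  R1←I4
t=25  I5 dispatched to M0
t=26  I5 operands ready
t=31  I5 complete
t=32  R0←I5

cycle = 32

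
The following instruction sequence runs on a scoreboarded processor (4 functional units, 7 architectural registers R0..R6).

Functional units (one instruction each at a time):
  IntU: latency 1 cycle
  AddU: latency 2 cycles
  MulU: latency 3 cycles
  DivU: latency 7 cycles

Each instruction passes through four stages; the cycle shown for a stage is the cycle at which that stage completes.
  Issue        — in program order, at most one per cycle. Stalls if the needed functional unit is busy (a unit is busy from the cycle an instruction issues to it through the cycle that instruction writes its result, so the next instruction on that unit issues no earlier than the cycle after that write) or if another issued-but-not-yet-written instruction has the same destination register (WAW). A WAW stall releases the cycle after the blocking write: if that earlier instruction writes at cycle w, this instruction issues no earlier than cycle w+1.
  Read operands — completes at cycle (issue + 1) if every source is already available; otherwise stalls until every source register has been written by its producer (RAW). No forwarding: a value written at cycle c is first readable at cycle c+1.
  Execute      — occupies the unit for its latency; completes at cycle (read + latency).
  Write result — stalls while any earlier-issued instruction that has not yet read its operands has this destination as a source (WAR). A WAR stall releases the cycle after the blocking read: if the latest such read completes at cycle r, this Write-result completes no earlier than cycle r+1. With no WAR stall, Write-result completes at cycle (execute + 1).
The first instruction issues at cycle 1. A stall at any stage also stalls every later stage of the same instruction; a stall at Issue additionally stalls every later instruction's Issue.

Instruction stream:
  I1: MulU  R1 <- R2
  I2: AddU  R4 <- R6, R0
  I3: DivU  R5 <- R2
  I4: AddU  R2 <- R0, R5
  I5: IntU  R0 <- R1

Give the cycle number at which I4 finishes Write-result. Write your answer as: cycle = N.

cycle = 16

cycle 1: issue I1 (MulU)
cycle 2: I1 read-ops, issue I2 (AddU)
cycle 3: I2 read-ops, issue I3 (DivU)
cycle 4: I3 read-ops
cycle 5: I1 finished on MulU, I2 finished on AddU
cycle 6: I1→R1, I2→R4
cycle 7: issue I4 (AddU)
cycle 8: issue I5 (IntU)
cycle 9: I5 read-ops
cycle 10: I5 finished on IntU
cycle 11: I3 finished on DivU
cycle 12: I3→R5
cycle 13: I4 read-ops
cycle 14: I5→R0
cycle 15: I4 finished on AddU
cycle 16: I4→R2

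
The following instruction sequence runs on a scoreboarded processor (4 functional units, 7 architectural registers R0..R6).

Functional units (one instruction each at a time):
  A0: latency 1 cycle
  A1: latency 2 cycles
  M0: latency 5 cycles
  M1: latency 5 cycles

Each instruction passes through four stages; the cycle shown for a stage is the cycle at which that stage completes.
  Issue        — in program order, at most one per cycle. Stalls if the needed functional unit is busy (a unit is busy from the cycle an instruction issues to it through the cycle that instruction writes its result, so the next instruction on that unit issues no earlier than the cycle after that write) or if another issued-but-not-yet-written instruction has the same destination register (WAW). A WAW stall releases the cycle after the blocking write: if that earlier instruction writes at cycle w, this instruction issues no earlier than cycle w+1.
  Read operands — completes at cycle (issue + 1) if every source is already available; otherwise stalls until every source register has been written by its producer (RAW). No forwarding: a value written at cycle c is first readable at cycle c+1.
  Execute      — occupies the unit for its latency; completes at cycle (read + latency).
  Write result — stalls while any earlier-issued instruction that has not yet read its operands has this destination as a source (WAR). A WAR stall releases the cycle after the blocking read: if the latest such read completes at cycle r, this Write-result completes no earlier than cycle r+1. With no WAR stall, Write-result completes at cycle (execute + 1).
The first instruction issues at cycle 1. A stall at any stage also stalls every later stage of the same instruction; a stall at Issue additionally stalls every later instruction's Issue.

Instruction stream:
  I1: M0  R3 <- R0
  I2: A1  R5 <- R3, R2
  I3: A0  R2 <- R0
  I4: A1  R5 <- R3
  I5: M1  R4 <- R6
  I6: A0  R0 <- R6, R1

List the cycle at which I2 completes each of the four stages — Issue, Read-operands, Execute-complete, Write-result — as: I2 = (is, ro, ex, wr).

I2 = (2, 9, 11, 12)

c1: I1 dispatched to M0
c2: I1 operands ready; I2 dispatched to A1
c3: I3 dispatched to A0
c4: I3 operands ready
c5: I3 complete
c7: I1 complete
c8: R3←I1
c9: I2 operands ready
c10: R2←I3
c11: I2 complete
c12: R5←I2
c13: I4 dispatched to A1
c14: I4 operands ready; I5 dispatched to M1
c15: I5 operands ready; I6 dispatched to A0
c16: I4 complete; I6 operands ready
c17: R5←I4; I6 complete
c18: R0←I6
c20: I5 complete
c21: R4←I5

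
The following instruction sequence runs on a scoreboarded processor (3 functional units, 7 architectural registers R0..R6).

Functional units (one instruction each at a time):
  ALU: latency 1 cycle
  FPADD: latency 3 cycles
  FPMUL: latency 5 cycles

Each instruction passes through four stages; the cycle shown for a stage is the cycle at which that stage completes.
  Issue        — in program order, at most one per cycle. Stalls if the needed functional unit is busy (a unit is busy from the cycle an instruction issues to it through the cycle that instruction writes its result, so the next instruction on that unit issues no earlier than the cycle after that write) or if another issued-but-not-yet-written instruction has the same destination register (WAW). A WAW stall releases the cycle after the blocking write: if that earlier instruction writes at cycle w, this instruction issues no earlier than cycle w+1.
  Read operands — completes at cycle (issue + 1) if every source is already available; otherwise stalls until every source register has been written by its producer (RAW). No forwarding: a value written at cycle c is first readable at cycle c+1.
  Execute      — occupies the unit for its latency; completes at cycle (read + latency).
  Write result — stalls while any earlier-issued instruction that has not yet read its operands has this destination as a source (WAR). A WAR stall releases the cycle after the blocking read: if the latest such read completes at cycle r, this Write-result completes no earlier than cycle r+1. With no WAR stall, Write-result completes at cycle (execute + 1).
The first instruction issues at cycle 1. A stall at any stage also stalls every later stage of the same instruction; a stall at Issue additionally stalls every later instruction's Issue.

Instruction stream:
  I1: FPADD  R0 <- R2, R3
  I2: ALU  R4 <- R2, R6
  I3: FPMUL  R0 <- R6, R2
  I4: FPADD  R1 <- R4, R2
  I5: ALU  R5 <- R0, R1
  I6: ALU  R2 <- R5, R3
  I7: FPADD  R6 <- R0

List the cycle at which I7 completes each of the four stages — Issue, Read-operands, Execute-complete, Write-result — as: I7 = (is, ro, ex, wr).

  I1 | 1 | 2 | 5 | 6
  I2 | 2 | 3 | 4 | 5
  I3 | 7 | 8 | 13 | 14   WAW R0: wait I1 write@6
  I4 | 8 | 9 | 12 | 13
  I5 | 9 | 15 | 16 | 17   RAW R0: wait I3 write@14
  I6 | 18 | 19 | 20 | 21   struct: ALU busy until I5 writes@17
  I7 | 19 | 20 | 23 | 24

I7 = (19, 20, 23, 24)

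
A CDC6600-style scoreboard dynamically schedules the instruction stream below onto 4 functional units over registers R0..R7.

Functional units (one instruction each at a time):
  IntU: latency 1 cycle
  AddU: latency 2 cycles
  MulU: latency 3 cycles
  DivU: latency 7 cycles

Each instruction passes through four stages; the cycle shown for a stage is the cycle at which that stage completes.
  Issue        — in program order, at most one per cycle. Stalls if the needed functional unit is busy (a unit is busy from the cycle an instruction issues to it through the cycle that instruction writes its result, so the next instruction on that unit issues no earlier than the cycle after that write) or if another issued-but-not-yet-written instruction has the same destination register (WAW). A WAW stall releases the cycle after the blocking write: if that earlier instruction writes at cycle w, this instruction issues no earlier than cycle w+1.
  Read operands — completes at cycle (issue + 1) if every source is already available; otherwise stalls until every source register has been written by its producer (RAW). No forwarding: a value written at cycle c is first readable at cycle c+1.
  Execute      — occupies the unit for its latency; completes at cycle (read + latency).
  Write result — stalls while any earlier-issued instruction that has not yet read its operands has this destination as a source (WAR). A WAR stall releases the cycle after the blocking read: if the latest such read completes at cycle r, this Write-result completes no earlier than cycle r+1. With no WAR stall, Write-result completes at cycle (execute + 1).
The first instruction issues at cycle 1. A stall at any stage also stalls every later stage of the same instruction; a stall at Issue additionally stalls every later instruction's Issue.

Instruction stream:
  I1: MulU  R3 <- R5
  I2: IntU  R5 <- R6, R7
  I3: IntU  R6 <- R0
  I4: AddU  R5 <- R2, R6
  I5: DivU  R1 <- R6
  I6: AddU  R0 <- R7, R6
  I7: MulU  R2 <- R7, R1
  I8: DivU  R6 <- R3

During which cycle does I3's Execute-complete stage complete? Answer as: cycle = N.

t=1  I1 issues→MulU
t=2  I1 reads, I2 issues→IntU
t=3  I2 reads
t=4  I2 exec-done
t=5  I1 exec-done, I2 writes R5
t=6  I1 writes R3, I3 issues→IntU
t=7  I3 reads, I4 issues→AddU
t=8  I3 exec-done, I5 issues→DivU
t=9  I3 writes R6
t=10  I4 reads, I5 reads
t=12  I4 exec-done
t=13  I4 writes R5
t=14  I6 issues→AddU
t=15  I6 reads, I7 issues→MulU
t=17  I5 exec-done, I6 exec-done
t=18  I5 writes R1, I6 writes R0
t=19  I7 reads, I8 issues→DivU
t=20  I8 reads
t=22  I7 exec-done
t=23  I7 writes R2
t=27  I8 exec-done
t=28  I8 writes R6

cycle = 8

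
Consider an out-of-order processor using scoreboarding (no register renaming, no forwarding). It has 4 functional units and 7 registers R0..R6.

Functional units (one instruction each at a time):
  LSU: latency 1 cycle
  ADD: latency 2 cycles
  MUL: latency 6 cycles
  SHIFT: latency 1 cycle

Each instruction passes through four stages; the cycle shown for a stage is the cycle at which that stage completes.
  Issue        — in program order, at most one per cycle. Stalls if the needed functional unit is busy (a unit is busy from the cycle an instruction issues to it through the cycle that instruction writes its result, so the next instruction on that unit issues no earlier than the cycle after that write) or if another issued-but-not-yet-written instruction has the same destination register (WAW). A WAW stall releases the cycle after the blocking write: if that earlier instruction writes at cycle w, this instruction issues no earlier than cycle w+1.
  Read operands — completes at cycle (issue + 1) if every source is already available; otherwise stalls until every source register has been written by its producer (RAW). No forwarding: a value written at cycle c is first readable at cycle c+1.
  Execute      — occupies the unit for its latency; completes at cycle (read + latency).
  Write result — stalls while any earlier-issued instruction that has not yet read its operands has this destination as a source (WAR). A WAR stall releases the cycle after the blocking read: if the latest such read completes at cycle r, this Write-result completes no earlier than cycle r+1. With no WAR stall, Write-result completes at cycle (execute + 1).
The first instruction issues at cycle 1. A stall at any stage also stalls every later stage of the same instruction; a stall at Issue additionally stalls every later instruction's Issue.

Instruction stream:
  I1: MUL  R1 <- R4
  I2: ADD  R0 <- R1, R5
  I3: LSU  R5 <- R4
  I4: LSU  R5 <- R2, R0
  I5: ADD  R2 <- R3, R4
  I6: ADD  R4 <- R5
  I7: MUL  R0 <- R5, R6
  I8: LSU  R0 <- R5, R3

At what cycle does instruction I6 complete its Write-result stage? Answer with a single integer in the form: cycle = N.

t=1  I1 issues→MUL
t=2  I1 reads, I2 issues→ADD
t=3  I3 issues→LSU
t=4  I3 reads
t=5  I3 exec-done
t=8  I1 exec-done
t=9  I1 writes R1
t=10  I2 reads
t=11  I3 writes R5
t=12  I2 exec-done, I4 issues→LSU
t=13  I2 writes R0
t=14  I4 reads, I5 issues→ADD
t=15  I4 exec-done, I5 reads
t=16  I4 writes R5
t=17  I5 exec-done
t=18  I5 writes R2
t=19  I6 issues→ADD
t=20  I6 reads, I7 issues→MUL
t=21  I7 reads
t=22  I6 exec-done
t=23  I6 writes R4
t=27  I7 exec-done
t=28  I7 writes R0
t=29  I8 issues→LSU
t=30  I8 reads
t=31  I8 exec-done
t=32  I8 writes R0

cycle = 23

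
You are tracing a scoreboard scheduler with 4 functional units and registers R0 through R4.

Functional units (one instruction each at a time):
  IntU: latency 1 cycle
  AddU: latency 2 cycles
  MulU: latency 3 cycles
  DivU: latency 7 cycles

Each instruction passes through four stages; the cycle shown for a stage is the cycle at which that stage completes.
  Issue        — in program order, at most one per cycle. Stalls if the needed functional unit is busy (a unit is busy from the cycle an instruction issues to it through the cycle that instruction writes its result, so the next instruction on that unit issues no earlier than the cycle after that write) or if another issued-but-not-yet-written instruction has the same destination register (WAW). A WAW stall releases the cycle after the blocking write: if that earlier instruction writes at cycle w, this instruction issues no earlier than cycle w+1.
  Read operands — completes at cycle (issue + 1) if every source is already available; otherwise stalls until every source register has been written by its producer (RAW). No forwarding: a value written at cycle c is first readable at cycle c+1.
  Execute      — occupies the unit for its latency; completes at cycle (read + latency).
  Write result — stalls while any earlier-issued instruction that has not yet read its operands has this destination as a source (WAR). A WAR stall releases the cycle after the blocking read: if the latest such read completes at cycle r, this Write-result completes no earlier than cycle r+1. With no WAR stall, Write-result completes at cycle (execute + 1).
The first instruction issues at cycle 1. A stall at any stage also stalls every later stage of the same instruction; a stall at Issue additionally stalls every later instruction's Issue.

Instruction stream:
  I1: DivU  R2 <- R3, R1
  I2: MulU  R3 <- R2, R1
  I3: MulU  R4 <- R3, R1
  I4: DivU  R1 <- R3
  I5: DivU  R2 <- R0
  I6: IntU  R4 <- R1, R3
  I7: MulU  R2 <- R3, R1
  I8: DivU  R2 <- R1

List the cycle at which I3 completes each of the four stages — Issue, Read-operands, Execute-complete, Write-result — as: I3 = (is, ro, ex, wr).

I3 = (16, 17, 20, 21)

I1  is:1  ro:2  ex:9  wr:10
I2  is:2  ro:11  ex:14  wr:15  — RAW R2: wait I1 write@10
I3  is:16  ro:17  ex:20  wr:21  — struct: MulU busy until I2 writes@15
I4  is:17  ro:18  ex:25  wr:26
I5  is:27  ro:28  ex:35  wr:36  — struct: DivU busy until I4 writes@26
I6  is:28  ro:29  ex:30  wr:31
I7  is:37  ro:38  ex:41  wr:42  — WAW R2: wait I5 write@36
I8  is:43  ro:44  ex:51  wr:52  — WAW R2: wait I7 write@42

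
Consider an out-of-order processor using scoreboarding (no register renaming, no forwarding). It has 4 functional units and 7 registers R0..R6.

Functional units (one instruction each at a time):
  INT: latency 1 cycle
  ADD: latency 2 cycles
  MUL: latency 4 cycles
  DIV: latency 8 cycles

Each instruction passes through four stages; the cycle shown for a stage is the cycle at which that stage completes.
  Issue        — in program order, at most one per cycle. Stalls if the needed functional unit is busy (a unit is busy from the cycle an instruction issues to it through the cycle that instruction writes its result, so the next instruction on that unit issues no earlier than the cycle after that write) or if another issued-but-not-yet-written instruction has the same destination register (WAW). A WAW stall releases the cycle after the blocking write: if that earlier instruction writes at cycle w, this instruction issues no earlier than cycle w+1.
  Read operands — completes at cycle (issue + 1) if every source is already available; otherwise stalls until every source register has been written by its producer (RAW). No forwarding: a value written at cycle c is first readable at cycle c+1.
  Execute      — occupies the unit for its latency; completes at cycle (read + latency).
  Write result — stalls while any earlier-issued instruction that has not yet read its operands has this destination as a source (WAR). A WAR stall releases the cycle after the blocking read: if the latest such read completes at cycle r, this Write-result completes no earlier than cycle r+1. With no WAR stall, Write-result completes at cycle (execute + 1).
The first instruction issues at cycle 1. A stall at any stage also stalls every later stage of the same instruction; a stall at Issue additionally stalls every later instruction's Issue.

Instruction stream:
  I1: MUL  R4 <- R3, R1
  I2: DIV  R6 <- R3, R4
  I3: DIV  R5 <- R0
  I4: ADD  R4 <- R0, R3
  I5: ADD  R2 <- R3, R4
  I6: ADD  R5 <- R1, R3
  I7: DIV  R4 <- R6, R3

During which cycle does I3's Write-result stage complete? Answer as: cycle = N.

cycle = 28

  I1 | 1 | 2 | 6 | 7
  I2 | 2 | 8 | 16 | 17   RAW R4: wait I1 write@7
  I3 | 18 | 19 | 27 | 28   struct: DIV busy until I2 writes@17
  I4 | 19 | 20 | 22 | 23
  I5 | 24 | 25 | 27 | 28   struct: ADD busy until I4 writes@23
  I6 | 29 | 30 | 32 | 33   struct: ADD busy until I5 writes@28
  I7 | 30 | 31 | 39 | 40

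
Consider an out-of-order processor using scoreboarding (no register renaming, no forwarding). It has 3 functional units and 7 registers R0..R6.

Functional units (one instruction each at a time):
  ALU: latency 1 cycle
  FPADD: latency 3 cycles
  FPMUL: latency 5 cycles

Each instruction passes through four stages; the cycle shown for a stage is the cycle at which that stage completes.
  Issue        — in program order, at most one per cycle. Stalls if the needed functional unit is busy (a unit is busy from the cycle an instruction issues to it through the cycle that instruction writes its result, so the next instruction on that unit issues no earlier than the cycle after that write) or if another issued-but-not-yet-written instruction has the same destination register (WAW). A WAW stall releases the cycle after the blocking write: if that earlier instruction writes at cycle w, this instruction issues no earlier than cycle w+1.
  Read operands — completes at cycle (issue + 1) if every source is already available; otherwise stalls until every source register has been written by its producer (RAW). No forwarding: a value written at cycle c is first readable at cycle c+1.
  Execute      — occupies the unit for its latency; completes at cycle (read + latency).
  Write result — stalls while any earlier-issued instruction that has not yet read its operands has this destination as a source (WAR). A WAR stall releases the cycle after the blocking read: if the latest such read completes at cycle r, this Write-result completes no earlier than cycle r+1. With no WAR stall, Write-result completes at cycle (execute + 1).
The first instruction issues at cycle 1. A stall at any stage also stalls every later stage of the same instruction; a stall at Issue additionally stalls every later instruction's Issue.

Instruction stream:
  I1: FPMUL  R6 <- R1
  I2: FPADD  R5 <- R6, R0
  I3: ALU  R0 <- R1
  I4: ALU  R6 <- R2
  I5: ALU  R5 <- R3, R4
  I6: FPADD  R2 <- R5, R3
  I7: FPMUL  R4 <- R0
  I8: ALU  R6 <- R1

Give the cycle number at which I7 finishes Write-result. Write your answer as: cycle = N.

cycle = 24

[1] issue I1 (FPMUL)
[2] I1 read-ops, issue I2 (FPADD)
[3] issue I3 (ALU)
[4] I3 read-ops
[5] I3 finished on ALU
[7] I1 finished on FPMUL
[8] I1→R6
[9] I2 read-ops
[10] I3→R0
[11] issue I4 (ALU)
[12] I2 finished on FPADD, I4 read-ops
[13] I2→R5, I4 finished on ALU
[14] I4→R6
[15] issue I5 (ALU)
[16] I5 read-ops, issue I6 (FPADD)
[17] I5 finished on ALU, issue I7 (FPMUL)
[18] I5→R5, I7 read-ops
[19] I6 read-ops, issue I8 (ALU)
[20] I8 read-ops
[21] I8 finished on ALU
[22] I6 finished on FPADD, I8→R6
[23] I6→R2, I7 finished on FPMUL
[24] I7→R4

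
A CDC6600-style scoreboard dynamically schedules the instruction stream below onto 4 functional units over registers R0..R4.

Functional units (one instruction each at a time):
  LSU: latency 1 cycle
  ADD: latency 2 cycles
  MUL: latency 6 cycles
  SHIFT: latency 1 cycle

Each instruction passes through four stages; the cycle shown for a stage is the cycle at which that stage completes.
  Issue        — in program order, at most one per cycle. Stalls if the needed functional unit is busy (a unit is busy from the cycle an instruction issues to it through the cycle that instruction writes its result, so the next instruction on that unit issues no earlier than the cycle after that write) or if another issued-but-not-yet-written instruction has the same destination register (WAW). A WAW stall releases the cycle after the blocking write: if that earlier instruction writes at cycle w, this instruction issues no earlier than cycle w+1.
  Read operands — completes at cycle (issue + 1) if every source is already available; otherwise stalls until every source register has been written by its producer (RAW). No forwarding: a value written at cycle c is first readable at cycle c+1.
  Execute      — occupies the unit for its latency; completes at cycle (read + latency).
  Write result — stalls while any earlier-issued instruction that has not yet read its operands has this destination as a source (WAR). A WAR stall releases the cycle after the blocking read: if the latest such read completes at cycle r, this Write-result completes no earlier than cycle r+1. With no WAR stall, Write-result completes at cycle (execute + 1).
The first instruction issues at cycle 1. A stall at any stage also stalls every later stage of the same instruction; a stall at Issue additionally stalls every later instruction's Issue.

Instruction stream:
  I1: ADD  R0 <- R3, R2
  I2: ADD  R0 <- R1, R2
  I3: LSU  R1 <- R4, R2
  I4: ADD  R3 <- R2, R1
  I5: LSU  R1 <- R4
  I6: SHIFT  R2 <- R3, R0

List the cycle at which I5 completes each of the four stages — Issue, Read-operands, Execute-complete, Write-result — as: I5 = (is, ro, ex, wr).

I1  is:1  ro:2  ex:4  wr:5
I2  is:6  ro:7  ex:9  wr:10  — struct: ADD busy until I1 writes@5
I3  is:7  ro:8  ex:9  wr:10
I4  is:11  ro:12  ex:14  wr:15  — struct: ADD busy until I2 writes@10
I5  is:12  ro:13  ex:14  wr:15
I6  is:13  ro:16  ex:17  wr:18  — RAW R3: wait I4 write@15

I5 = (12, 13, 14, 15)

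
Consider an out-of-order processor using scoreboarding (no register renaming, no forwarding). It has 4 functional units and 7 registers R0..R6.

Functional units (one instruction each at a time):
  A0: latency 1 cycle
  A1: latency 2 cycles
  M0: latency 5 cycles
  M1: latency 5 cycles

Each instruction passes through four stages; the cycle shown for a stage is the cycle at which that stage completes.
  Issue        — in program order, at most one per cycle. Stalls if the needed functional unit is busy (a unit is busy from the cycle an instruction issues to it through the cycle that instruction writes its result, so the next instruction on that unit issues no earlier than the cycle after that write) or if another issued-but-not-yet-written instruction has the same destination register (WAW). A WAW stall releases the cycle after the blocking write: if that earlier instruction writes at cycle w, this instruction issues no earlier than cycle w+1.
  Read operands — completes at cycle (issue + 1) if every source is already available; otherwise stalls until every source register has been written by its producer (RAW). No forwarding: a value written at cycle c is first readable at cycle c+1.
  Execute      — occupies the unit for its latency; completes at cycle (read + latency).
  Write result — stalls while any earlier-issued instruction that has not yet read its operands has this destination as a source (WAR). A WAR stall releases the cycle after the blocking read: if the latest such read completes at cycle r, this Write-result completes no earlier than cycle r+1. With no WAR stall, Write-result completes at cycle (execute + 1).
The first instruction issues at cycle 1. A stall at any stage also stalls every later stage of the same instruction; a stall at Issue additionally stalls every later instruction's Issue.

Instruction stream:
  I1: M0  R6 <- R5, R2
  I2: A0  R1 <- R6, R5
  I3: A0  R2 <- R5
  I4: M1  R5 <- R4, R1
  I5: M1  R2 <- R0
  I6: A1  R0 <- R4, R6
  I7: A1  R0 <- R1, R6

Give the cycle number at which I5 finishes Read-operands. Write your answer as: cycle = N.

[I1] 1/2/7/8
[I2] 2/9/10/11  (RAW R6: wait I1 write@8)
[I3] 12/13/14/15  (struct: A0 busy until I2 writes@11)
[I4] 13/14/19/20
[I5] 21/22/27/28  (struct: M1 busy until I4 writes@20)
[I6] 22/23/25/26
[I7] 27/28/30/31  (struct: A1 busy until I6 writes@26)

cycle = 22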